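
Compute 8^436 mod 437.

8^1 ≡ 8 (mod 437)
8^2 ≡ 8^2 = 64 ≡ 64 (mod 437)
8^4 ≡ 64^2 = 4096 ≡ 163 (mod 437)
8^8 ≡ 163^2 = 26569 ≡ 349 (mod 437)
8^16 ≡ 349^2 = 121801 ≡ 315 (mod 437)
8^32 ≡ 315^2 = 99225 ≡ 26 (mod 437)
8^64 ≡ 26^2 = 676 ≡ 239 (mod 437)
8^128 ≡ 239^2 = 57121 ≡ 311 (mod 437)
8^256 ≡ 311^2 = 96721 ≡ 144 (mod 437)
436 = 256 + 128 + 32 + 16 + 4 in binary powers of 2.
So 8^436 ≡ 144 · 311 · 26 · 315 · 163 ≡ 334 (mod 437).
Since 334 ≠ 1, base 8 is a Fermat witness: 437 is composite.

334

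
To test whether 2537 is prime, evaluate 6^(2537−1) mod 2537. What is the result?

2113

6^1 ≡ 6 (mod 2537)
6^2 ≡ 6^2 = 36 ≡ 36 (mod 2537)
6^4 ≡ 36^2 = 1296 ≡ 1296 (mod 2537)
6^8 ≡ 1296^2 = 1679616 ≡ 122 (mod 2537)
6^16 ≡ 122^2 = 14884 ≡ 2199 (mod 2537)
6^32 ≡ 2199^2 = 4835601 ≡ 79 (mod 2537)
6^64 ≡ 79^2 = 6241 ≡ 1167 (mod 2537)
6^128 ≡ 1167^2 = 1361889 ≡ 2057 (mod 2537)
6^256 ≡ 2057^2 = 4231249 ≡ 2070 (mod 2537)
6^512 ≡ 2070^2 = 4284900 ≡ 2444 (mod 2537)
6^1024 ≡ 2444^2 = 5973136 ≡ 1038 (mod 2537)
6^2048 ≡ 1038^2 = 1077444 ≡ 1756 (mod 2537)
2536 = 2048 + 256 + 128 + 64 + 32 + 8 in binary powers of 2.
So 6^2536 ≡ 1756 · 2070 · 2057 · 1167 · 79 · 122 ≡ 2113 (mod 2537).
Since 2113 ≠ 1, base 6 is a Fermat witness: 2537 is composite.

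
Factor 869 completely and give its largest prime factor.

79

869 = 11 · 79
79 is prime.
So 869 = 11 · 79; the largest prime factor is 79.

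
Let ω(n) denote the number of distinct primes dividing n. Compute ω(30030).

6

30030 = 2 · 15015
15015 = 3 · 5005
5005 = 5 · 1001
1001 = 7 · 143
143 = 11 · 13
30030 = 2 · 3 · 5 · 7 · 11 · 13, which has 6 distinct prime factors.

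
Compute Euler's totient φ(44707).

38880

Factor: 44707 = 13 · 19 · 181.
φ(44707) = (13−1) · (19−1) · (181−1) = 12 · 18 · 180 = 38880.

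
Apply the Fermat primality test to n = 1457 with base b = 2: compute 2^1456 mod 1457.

2^1 ≡ 2 (mod 1457)
2^2 ≡ 2^2 = 4 ≡ 4 (mod 1457)
2^4 ≡ 4^2 = 16 ≡ 16 (mod 1457)
2^8 ≡ 16^2 = 256 ≡ 256 (mod 1457)
2^16 ≡ 256^2 = 65536 ≡ 1428 (mod 1457)
2^32 ≡ 1428^2 = 2039184 ≡ 841 (mod 1457)
2^64 ≡ 841^2 = 707281 ≡ 636 (mod 1457)
2^128 ≡ 636^2 = 404496 ≡ 907 (mod 1457)
2^256 ≡ 907^2 = 822649 ≡ 901 (mod 1457)
2^512 ≡ 901^2 = 811801 ≡ 252 (mod 1457)
2^1024 ≡ 252^2 = 63504 ≡ 853 (mod 1457)
1456 = 1024 + 256 + 128 + 32 + 16 in binary powers of 2.
So 2^1456 ≡ 853 · 901 · 907 · 841 · 1428 ≡ 1397 (mod 1457).
Since 1397 ≠ 1, base 2 is a Fermat witness: 1457 is composite.

1397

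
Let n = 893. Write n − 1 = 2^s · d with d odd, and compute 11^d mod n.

893 − 1 = 892 = 2^2 · 223, so d = 223.
11^1 ≡ 11 (mod 893)
11^2 ≡ 11^2 = 121 ≡ 121 (mod 893)
11^4 ≡ 121^2 = 14641 ≡ 353 (mod 893)
11^8 ≡ 353^2 = 124609 ≡ 482 (mod 893)
11^16 ≡ 482^2 = 232324 ≡ 144 (mod 893)
11^32 ≡ 144^2 = 20736 ≡ 197 (mod 893)
11^64 ≡ 197^2 = 38809 ≡ 410 (mod 893)
11^128 ≡ 410^2 = 168100 ≡ 216 (mod 893)
223 = 128 + 64 + 16 + 8 + 4 + 2 + 1 in binary powers of 2.
So 11^223 ≡ 216 · 410 · 144 · 482 · 353 · 121 · 11 ≡ 467 (mod 893).
Squaring chain: 467 → 197; never reaches −1, so base 11 is a Miller–Rabin witness that 893 is composite.

467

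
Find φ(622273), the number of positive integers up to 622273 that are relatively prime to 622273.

Factor: 622273 = 53 · 59 · 199.
φ(622273) = (53−1) · (59−1) · (199−1) = 52 · 58 · 198 = 597168.

597168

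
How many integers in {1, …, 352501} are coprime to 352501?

Factor: 352501 = 31 · 83 · 137.
φ(352501) = (31−1) · (83−1) · (137−1) = 30 · 82 · 136 = 334560.

334560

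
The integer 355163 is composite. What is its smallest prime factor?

355163 is odd.
Digit sum 23, not divisible by 3.
Ends in 3: not divisible by 5.
7: 355163 = 7·50737 + 4
11: 355163 = 11·32287 + 6
13: 355163 = 13·27320 + 3
17: 355163 = 17·20891 + 16
19: 355163 = 19·18692 + 15
23: 355163 = 23·15441 + 20
29: 355163 = 29·12247

29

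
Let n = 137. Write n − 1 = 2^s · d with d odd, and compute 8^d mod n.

137 − 1 = 136 = 2^3 · 17, so d = 17.
8^1 ≡ 8 (mod 137)
8^2 ≡ 8^2 = 64 ≡ 64 (mod 137)
8^4 ≡ 64^2 = 4096 ≡ 123 (mod 137)
8^8 ≡ 123^2 = 15129 ≡ 59 (mod 137)
8^16 ≡ 59^2 = 3481 ≡ 56 (mod 137)
17 = 16 + 1 in binary powers of 2.
So 8^17 ≡ 56 · 8 ≡ 37 (mod 137).
Squaring chain: 37 → 136 → 1; reaches −1, so base 8 does not prove 137 composite.

37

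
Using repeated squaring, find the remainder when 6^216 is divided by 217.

1

6^1 ≡ 6 (mod 217)
6^2 ≡ 6^2 = 36 ≡ 36 (mod 217)
6^4 ≡ 36^2 = 1296 ≡ 211 (mod 217)
6^8 ≡ 211^2 = 44521 ≡ 36 (mod 217)
6^16 ≡ 36^2 = 1296 ≡ 211 (mod 217)
6^32 ≡ 211^2 = 44521 ≡ 36 (mod 217)
6^64 ≡ 36^2 = 1296 ≡ 211 (mod 217)
6^128 ≡ 211^2 = 44521 ≡ 36 (mod 217)
216 = 128 + 64 + 16 + 8 in binary powers of 2.
So 6^216 ≡ 36 · 211 · 211 · 36 ≡ 1 (mod 217).
Since the result is 1, base 6 gives no evidence that 217 is composite.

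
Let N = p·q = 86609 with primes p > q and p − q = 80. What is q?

257

Since p = q + 80, we have 86609 = q(q + 80), so q² + 80q − 86609 = 0.
Discriminant: 80² + 4·86609 = 6400 + 346436 = 352836; √352836 = 594.
q = (−80 + 594)/2 = 257, and p = q + 80 = 337.
Check: 257 · 337 = 86609.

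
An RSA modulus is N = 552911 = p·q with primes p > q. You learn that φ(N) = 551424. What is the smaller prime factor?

719

φ(n) = (p−1)(q−1) = n − (p+q) + 1, so p + q = 552911 − 551424 + 1 = 1488.
p and q are the roots of t² − 1488t + 552911 = 0.
Discriminant: 1488² − 4·552911 = 2214144 − 2211644 = 2500; √2500 = 50.
q = (1488 − 50)/2 = 719, p = (1488 + 50)/2 = 769.
Check: 719 · 769 = 552911.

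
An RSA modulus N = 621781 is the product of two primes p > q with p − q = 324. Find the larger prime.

Since p = q + 324, we have 621781 = q(q + 324), so q² + 324q − 621781 = 0.
Discriminant: 324² + 4·621781 = 104976 + 2487124 = 2592100; √2592100 = 1610.
q = (−324 + 1610)/2 = 643, and p = q + 324 = 967.
Check: 643 · 967 = 621781.

967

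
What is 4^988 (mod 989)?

864

4^1 ≡ 4 (mod 989)
4^2 ≡ 4^2 = 16 ≡ 16 (mod 989)
4^4 ≡ 16^2 = 256 ≡ 256 (mod 989)
4^8 ≡ 256^2 = 65536 ≡ 262 (mod 989)
4^16 ≡ 262^2 = 68644 ≡ 403 (mod 989)
4^32 ≡ 403^2 = 162409 ≡ 213 (mod 989)
4^64 ≡ 213^2 = 45369 ≡ 864 (mod 989)
4^128 ≡ 864^2 = 746496 ≡ 790 (mod 989)
4^256 ≡ 790^2 = 624100 ≡ 41 (mod 989)
4^512 ≡ 41^2 = 1681 ≡ 692 (mod 989)
988 = 512 + 256 + 128 + 64 + 16 + 8 + 4 in binary powers of 2.
So 4^988 ≡ 692 · 41 · 790 · 864 · 403 · 262 · 256 ≡ 864 (mod 989).
Since 864 ≠ 1, base 4 is a Fermat witness: 989 is composite.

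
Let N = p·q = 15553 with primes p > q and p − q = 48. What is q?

Since p = q + 48, we have 15553 = q(q + 48), so q² + 48q − 15553 = 0.
Discriminant: 48² + 4·15553 = 2304 + 62212 = 64516; √64516 = 254.
q = (−48 + 254)/2 = 103, and p = q + 48 = 151.
Check: 103 · 151 = 15553.

103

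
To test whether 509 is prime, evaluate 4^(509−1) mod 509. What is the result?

1

4^1 ≡ 4 (mod 509)
4^2 ≡ 4^2 = 16 ≡ 16 (mod 509)
4^4 ≡ 16^2 = 256 ≡ 256 (mod 509)
4^8 ≡ 256^2 = 65536 ≡ 384 (mod 509)
4^16 ≡ 384^2 = 147456 ≡ 355 (mod 509)
4^32 ≡ 355^2 = 126025 ≡ 302 (mod 509)
4^64 ≡ 302^2 = 91204 ≡ 93 (mod 509)
4^128 ≡ 93^2 = 8649 ≡ 505 (mod 509)
4^256 ≡ 505^2 = 255025 ≡ 16 (mod 509)
508 = 256 + 128 + 64 + 32 + 16 + 8 + 4 in binary powers of 2.
So 4^508 ≡ 16 · 505 · 93 · 302 · 355 · 384 · 256 ≡ 1 (mod 509).
Since the result is 1, base 4 gives no evidence that 509 is composite.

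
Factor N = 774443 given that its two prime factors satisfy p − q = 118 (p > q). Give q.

Since p = q + 118, we have 774443 = q(q + 118), so q² + 118q − 774443 = 0.
Discriminant: 118² + 4·774443 = 13924 + 3097772 = 3111696; √3111696 = 1764.
q = (−118 + 1764)/2 = 823, and p = q + 118 = 941.
Check: 823 · 941 = 774443.

823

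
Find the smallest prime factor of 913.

913 is odd.
Digit sum 13, not divisible by 3.
Ends in 3: not divisible by 5.
7: 913 = 7·130 + 3
11: 913 = 11·83

11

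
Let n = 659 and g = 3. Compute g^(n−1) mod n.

1

3^1 ≡ 3 (mod 659)
3^2 ≡ 3^2 = 9 ≡ 9 (mod 659)
3^4 ≡ 9^2 = 81 ≡ 81 (mod 659)
3^8 ≡ 81^2 = 6561 ≡ 630 (mod 659)
3^16 ≡ 630^2 = 396900 ≡ 182 (mod 659)
3^32 ≡ 182^2 = 33124 ≡ 174 (mod 659)
3^64 ≡ 174^2 = 30276 ≡ 621 (mod 659)
3^128 ≡ 621^2 = 385641 ≡ 126 (mod 659)
3^256 ≡ 126^2 = 15876 ≡ 60 (mod 659)
3^512 ≡ 60^2 = 3600 ≡ 305 (mod 659)
658 = 512 + 128 + 16 + 2 in binary powers of 2.
So 3^658 ≡ 305 · 126 · 182 · 9 ≡ 1 (mod 659).
Since the result is 1, base 3 gives no evidence that 659 is composite.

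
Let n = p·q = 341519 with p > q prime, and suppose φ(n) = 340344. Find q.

φ(n) = (p−1)(q−1) = n − (p+q) + 1, so p + q = 341519 − 340344 + 1 = 1176.
p and q are the roots of t² − 1176t + 341519 = 0.
Discriminant: 1176² − 4·341519 = 1382976 − 1366076 = 16900; √16900 = 130.
q = (1176 − 130)/2 = 523, p = (1176 + 130)/2 = 653.
Check: 523 · 653 = 341519.

523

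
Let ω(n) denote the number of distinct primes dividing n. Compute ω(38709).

4

38709 = 3^2 · 4301
4301 = 11 · 391
391 = 17 · 23
38709 = 3^2 · 11 · 17 · 23, which has 4 distinct prime factors.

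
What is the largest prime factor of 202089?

53

202089 = 3 · 67363
67363 = 31 · 2173
2173 = 41 · 53
53 is prime.
So 202089 = 3 · 31 · 41 · 53; the largest prime factor is 53.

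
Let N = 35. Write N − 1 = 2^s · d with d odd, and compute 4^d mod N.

35 − 1 = 34 = 2^1 · 17, so d = 17.
4^1 ≡ 4 (mod 35)
4^2 ≡ 4^2 = 16 ≡ 16 (mod 35)
4^4 ≡ 16^2 = 256 ≡ 11 (mod 35)
4^8 ≡ 11^2 = 121 ≡ 16 (mod 35)
4^16 ≡ 16^2 = 256 ≡ 11 (mod 35)
17 = 16 + 1 in binary powers of 2.
So 4^17 ≡ 11 · 4 ≡ 9 (mod 35).
Squaring chain: 9; never reaches −1, so base 4 is a Miller–Rabin witness that 35 is composite.

9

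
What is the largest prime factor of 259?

37

259 = 7 · 37
37 is prime.
So 259 = 7 · 37; the largest prime factor is 37.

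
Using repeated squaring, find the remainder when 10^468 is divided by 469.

10^1 ≡ 10 (mod 469)
10^2 ≡ 10^2 = 100 ≡ 100 (mod 469)
10^4 ≡ 100^2 = 10000 ≡ 151 (mod 469)
10^8 ≡ 151^2 = 22801 ≡ 289 (mod 469)
10^16 ≡ 289^2 = 83521 ≡ 39 (mod 469)
10^32 ≡ 39^2 = 1521 ≡ 114 (mod 469)
10^64 ≡ 114^2 = 12996 ≡ 333 (mod 469)
10^128 ≡ 333^2 = 110889 ≡ 205 (mod 469)
10^256 ≡ 205^2 = 42025 ≡ 284 (mod 469)
468 = 256 + 128 + 64 + 16 + 4 in binary powers of 2.
So 10^468 ≡ 284 · 205 · 333 · 39 · 151 ≡ 92 (mod 469).
Since 92 ≠ 1, base 10 is a Fermat witness: 469 is composite.

92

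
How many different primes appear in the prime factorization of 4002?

4

4002 = 2 · 2001
2001 = 3 · 667
667 = 23 · 29
4002 = 2 · 3 · 23 · 29, which has 4 distinct prime factors.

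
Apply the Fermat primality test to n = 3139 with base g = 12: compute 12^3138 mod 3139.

12^1 ≡ 12 (mod 3139)
12^2 ≡ 12^2 = 144 ≡ 144 (mod 3139)
12^4 ≡ 144^2 = 20736 ≡ 1902 (mod 3139)
12^8 ≡ 1902^2 = 3617604 ≡ 1476 (mod 3139)
12^16 ≡ 1476^2 = 2178576 ≡ 110 (mod 3139)
12^32 ≡ 110^2 = 12100 ≡ 2683 (mod 3139)
12^64 ≡ 2683^2 = 7198489 ≡ 762 (mod 3139)
12^128 ≡ 762^2 = 580644 ≡ 3068 (mod 3139)
12^256 ≡ 3068^2 = 9412624 ≡ 1902 (mod 3139)
12^512 ≡ 1902^2 = 3617604 ≡ 1476 (mod 3139)
12^1024 ≡ 1476^2 = 2178576 ≡ 110 (mod 3139)
12^2048 ≡ 110^2 = 12100 ≡ 2683 (mod 3139)
3138 = 2048 + 1024 + 64 + 2 in binary powers of 2.
So 12^3138 ≡ 2683 · 110 · 762 · 144 ≡ 649 (mod 3139).
Since 649 ≠ 1, base 12 is a Fermat witness: 3139 is composite.

649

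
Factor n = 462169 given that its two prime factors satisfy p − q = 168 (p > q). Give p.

769

Since p = q + 168, we have 462169 = q(q + 168), so q² + 168q − 462169 = 0.
Discriminant: 168² + 4·462169 = 28224 + 1848676 = 1876900; √1876900 = 1370.
q = (−168 + 1370)/2 = 601, and p = q + 168 = 769.
Check: 601 · 769 = 462169.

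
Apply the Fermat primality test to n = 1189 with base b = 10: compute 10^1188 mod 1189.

10^1 ≡ 10 (mod 1189)
10^2 ≡ 10^2 = 100 ≡ 100 (mod 1189)
10^4 ≡ 100^2 = 10000 ≡ 488 (mod 1189)
10^8 ≡ 488^2 = 238144 ≡ 344 (mod 1189)
10^16 ≡ 344^2 = 118336 ≡ 625 (mod 1189)
10^32 ≡ 625^2 = 390625 ≡ 633 (mod 1189)
10^64 ≡ 633^2 = 400689 ≡ 1185 (mod 1189)
10^128 ≡ 1185^2 = 1404225 ≡ 16 (mod 1189)
10^256 ≡ 16^2 = 256 ≡ 256 (mod 1189)
10^512 ≡ 256^2 = 65536 ≡ 141 (mod 1189)
10^1024 ≡ 141^2 = 19881 ≡ 857 (mod 1189)
1188 = 1024 + 128 + 32 + 4 in binary powers of 2.
So 10^1188 ≡ 857 · 16 · 633 · 488 ≡ 426 (mod 1189).
Since 426 ≠ 1, base 10 is a Fermat witness: 1189 is composite.

426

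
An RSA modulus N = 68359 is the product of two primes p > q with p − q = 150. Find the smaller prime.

Since p = q + 150, we have 68359 = q(q + 150), so q² + 150q − 68359 = 0.
Discriminant: 150² + 4·68359 = 22500 + 273436 = 295936; √295936 = 544.
q = (−150 + 544)/2 = 197, and p = q + 150 = 347.
Check: 197 · 347 = 68359.

197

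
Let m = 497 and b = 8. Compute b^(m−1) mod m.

8^1 ≡ 8 (mod 497)
8^2 ≡ 8^2 = 64 ≡ 64 (mod 497)
8^4 ≡ 64^2 = 4096 ≡ 120 (mod 497)
8^8 ≡ 120^2 = 14400 ≡ 484 (mod 497)
8^16 ≡ 484^2 = 234256 ≡ 169 (mod 497)
8^32 ≡ 169^2 = 28561 ≡ 232 (mod 497)
8^64 ≡ 232^2 = 53824 ≡ 148 (mod 497)
8^128 ≡ 148^2 = 21904 ≡ 36 (mod 497)
8^256 ≡ 36^2 = 1296 ≡ 302 (mod 497)
496 = 256 + 128 + 64 + 32 + 16 in binary powers of 2.
So 8^496 ≡ 302 · 36 · 148 · 232 · 169 ≡ 225 (mod 497).
Since 225 ≠ 1, base 8 is a Fermat witness: 497 is composite.

225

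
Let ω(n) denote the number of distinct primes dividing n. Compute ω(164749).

164749 = 13 · 12673
12673 = 19 · 667
667 = 23 · 29
164749 = 13 · 19 · 23 · 29, which has 4 distinct prime factors.

4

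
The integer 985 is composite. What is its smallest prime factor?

5

985 is odd.
Digit sum 22, not divisible by 3.
Ends in 5: divisible by 5.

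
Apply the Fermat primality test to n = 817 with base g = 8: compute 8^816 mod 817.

742

8^1 ≡ 8 (mod 817)
8^2 ≡ 8^2 = 64 ≡ 64 (mod 817)
8^4 ≡ 64^2 = 4096 ≡ 11 (mod 817)
8^8 ≡ 11^2 = 121 ≡ 121 (mod 817)
8^16 ≡ 121^2 = 14641 ≡ 752 (mod 817)
8^32 ≡ 752^2 = 565504 ≡ 140 (mod 817)
8^64 ≡ 140^2 = 19600 ≡ 809 (mod 817)
8^128 ≡ 809^2 = 654481 ≡ 64 (mod 817)
8^256 ≡ 64^2 = 4096 ≡ 11 (mod 817)
8^512 ≡ 11^2 = 121 ≡ 121 (mod 817)
816 = 512 + 256 + 32 + 16 in binary powers of 2.
So 8^816 ≡ 121 · 11 · 140 · 752 ≡ 742 (mod 817).
Since 742 ≠ 1, base 8 is a Fermat witness: 817 is composite.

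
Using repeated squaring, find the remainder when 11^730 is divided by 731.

11^1 ≡ 11 (mod 731)
11^2 ≡ 11^2 = 121 ≡ 121 (mod 731)
11^4 ≡ 121^2 = 14641 ≡ 21 (mod 731)
11^8 ≡ 21^2 = 441 ≡ 441 (mod 731)
11^16 ≡ 441^2 = 194481 ≡ 35 (mod 731)
11^32 ≡ 35^2 = 1225 ≡ 494 (mod 731)
11^64 ≡ 494^2 = 244036 ≡ 613 (mod 731)
11^128 ≡ 613^2 = 375769 ≡ 35 (mod 731)
11^256 ≡ 35^2 = 1225 ≡ 494 (mod 731)
11^512 ≡ 494^2 = 244036 ≡ 613 (mod 731)
730 = 512 + 128 + 64 + 16 + 8 + 2 in binary powers of 2.
So 11^730 ≡ 613 · 35 · 613 · 35 · 441 · 121 ≡ 508 (mod 731).
Since 508 ≠ 1, base 11 is a Fermat witness: 731 is composite.

508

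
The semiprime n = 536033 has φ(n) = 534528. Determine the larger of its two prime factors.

φ(n) = (p−1)(q−1) = n − (p+q) + 1, so p + q = 536033 − 534528 + 1 = 1506.
p and q are the roots of t² − 1506t + 536033 = 0.
Discriminant: 1506² − 4·536033 = 2268036 − 2144132 = 123904; √123904 = 352.
q = (1506 − 352)/2 = 577, p = (1506 + 352)/2 = 929.
Check: 577 · 929 = 536033.

929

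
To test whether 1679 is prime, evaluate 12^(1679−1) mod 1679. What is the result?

12^1 ≡ 12 (mod 1679)
12^2 ≡ 12^2 = 144 ≡ 144 (mod 1679)
12^4 ≡ 144^2 = 20736 ≡ 588 (mod 1679)
12^8 ≡ 588^2 = 345744 ≡ 1549 (mod 1679)
12^16 ≡ 1549^2 = 2399401 ≡ 110 (mod 1679)
12^32 ≡ 110^2 = 12100 ≡ 347 (mod 1679)
12^64 ≡ 347^2 = 120409 ≡ 1200 (mod 1679)
12^128 ≡ 1200^2 = 1440000 ≡ 1097 (mod 1679)
12^256 ≡ 1097^2 = 1203409 ≡ 1245 (mod 1679)
12^512 ≡ 1245^2 = 1550025 ≡ 308 (mod 1679)
12^1024 ≡ 308^2 = 94864 ≡ 840 (mod 1679)
1678 = 1024 + 512 + 128 + 8 + 4 + 2 in binary powers of 2.
So 12^1678 ≡ 840 · 308 · 1097 · 1549 · 588 · 144 ≡ 653 (mod 1679).
Since 653 ≠ 1, base 12 is a Fermat witness: 1679 is composite.

653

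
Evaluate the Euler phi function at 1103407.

1067040

Factor: 1103407 = 53 · 109 · 191.
φ(1103407) = (53−1) · (109−1) · (191−1) = 52 · 108 · 190 = 1067040.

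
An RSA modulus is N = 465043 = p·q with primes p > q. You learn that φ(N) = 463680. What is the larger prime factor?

φ(n) = (p−1)(q−1) = n − (p+q) + 1, so p + q = 465043 − 463680 + 1 = 1364.
p and q are the roots of t² − 1364t + 465043 = 0.
Discriminant: 1364² − 4·465043 = 1860496 − 1860172 = 324; √324 = 18.
q = (1364 − 18)/2 = 673, p = (1364 + 18)/2 = 691.
Check: 673 · 691 = 465043.

691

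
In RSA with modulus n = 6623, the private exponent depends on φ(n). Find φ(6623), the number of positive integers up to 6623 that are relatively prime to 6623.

Factor: 6623 = 37 · 179.
φ(6623) = (37−1) · (179−1) = 36 · 178 = 6408.

6408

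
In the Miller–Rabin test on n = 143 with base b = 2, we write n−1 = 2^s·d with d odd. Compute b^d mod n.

46

143 − 1 = 142 = 2^1 · 71, so d = 71.
2^1 ≡ 2 (mod 143)
2^2 ≡ 2^2 = 4 ≡ 4 (mod 143)
2^4 ≡ 4^2 = 16 ≡ 16 (mod 143)
2^8 ≡ 16^2 = 256 ≡ 113 (mod 143)
2^16 ≡ 113^2 = 12769 ≡ 42 (mod 143)
2^32 ≡ 42^2 = 1764 ≡ 48 (mod 143)
2^64 ≡ 48^2 = 2304 ≡ 16 (mod 143)
71 = 64 + 4 + 2 + 1 in binary powers of 2.
So 2^71 ≡ 16 · 16 · 4 · 2 ≡ 46 (mod 143).
Squaring chain: 46; never reaches −1, so base 2 is a Miller–Rabin witness that 143 is composite.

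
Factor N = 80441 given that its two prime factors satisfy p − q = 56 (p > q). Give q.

257

Since p = q + 56, we have 80441 = q(q + 56), so q² + 56q − 80441 = 0.
Discriminant: 56² + 4·80441 = 3136 + 321764 = 324900; √324900 = 570.
q = (−56 + 570)/2 = 257, and p = q + 56 = 313.
Check: 257 · 313 = 80441.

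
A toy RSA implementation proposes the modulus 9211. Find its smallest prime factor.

9211 is odd.
Digit sum 13, not divisible by 3.
Ends in 1: not divisible by 5.
7: 9211 = 7·1315 + 6
11: 9211 = 11·837 + 4
13: 9211 = 13·708 + 7
17: 9211 = 17·541 + 14
19: 9211 = 19·484 + 15
23: 9211 = 23·400 + 11
29: 9211 = 29·317 + 18
31: 9211 = 31·297 + 4
37: 9211 = 37·248 + 35
41: 9211 = 41·224 + 27
43: 9211 = 43·214 + 9
47: 9211 = 47·195 + 46
53: 9211 = 53·173 + 42
59: 9211 = 59·156 + 7
61: 9211 = 61·151

61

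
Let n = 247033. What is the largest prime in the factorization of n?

247033 = 53 · 4661
4661 = 59 · 79
79 is prime.
So 247033 = 53 · 59 · 79; the largest prime factor is 79.

79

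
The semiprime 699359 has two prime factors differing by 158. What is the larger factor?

Since p = q + 158, we have 699359 = q(q + 158), so q² + 158q − 699359 = 0.
Discriminant: 158² + 4·699359 = 24964 + 2797436 = 2822400; √2822400 = 1680.
q = (−158 + 1680)/2 = 761, and p = q + 158 = 919.
Check: 761 · 919 = 699359.

919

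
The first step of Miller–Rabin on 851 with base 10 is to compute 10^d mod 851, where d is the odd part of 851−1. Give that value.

851 − 1 = 850 = 2^1 · 425, so d = 425.
10^1 ≡ 10 (mod 851)
10^2 ≡ 10^2 = 100 ≡ 100 (mod 851)
10^4 ≡ 100^2 = 10000 ≡ 639 (mod 851)
10^8 ≡ 639^2 = 408321 ≡ 692 (mod 851)
10^16 ≡ 692^2 = 478864 ≡ 602 (mod 851)
10^32 ≡ 602^2 = 362404 ≡ 729 (mod 851)
10^64 ≡ 729^2 = 531441 ≡ 417 (mod 851)
10^128 ≡ 417^2 = 173889 ≡ 285 (mod 851)
10^256 ≡ 285^2 = 81225 ≡ 380 (mod 851)
425 = 256 + 128 + 32 + 8 + 1 in binary powers of 2.
So 10^425 ≡ 380 · 285 · 729 · 692 · 10 ≡ 359 (mod 851).
Squaring chain: 359; never reaches −1, so base 10 is a Miller–Rabin witness that 851 is composite.

359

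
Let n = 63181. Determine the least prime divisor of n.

23

63181 is odd.
Digit sum 19, not divisible by 3.
Ends in 1: not divisible by 5.
7: 63181 = 7·9025 + 6
11: 63181 = 11·5743 + 8
13: 63181 = 13·4860 + 1
17: 63181 = 17·3716 + 9
19: 63181 = 19·3325 + 6
23: 63181 = 23·2747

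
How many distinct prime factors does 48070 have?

5

48070 = 2 · 24035
24035 = 5 · 4807
4807 = 11 · 437
437 = 19 · 23
48070 = 2 · 5 · 11 · 19 · 23, which has 5 distinct prime factors.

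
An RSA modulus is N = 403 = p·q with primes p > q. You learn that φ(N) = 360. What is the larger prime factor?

φ(n) = (p−1)(q−1) = n − (p+q) + 1, so p + q = 403 − 360 + 1 = 44.
p and q are the roots of t² − 44t + 403 = 0.
Discriminant: 44² − 4·403 = 1936 − 1612 = 324; √324 = 18.
q = (44 − 18)/2 = 13, p = (44 + 18)/2 = 31.
Check: 13 · 31 = 403.

31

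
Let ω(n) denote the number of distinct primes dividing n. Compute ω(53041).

3

53041 = 29 · 1829
1829 = 31 · 59
53041 = 29 · 31 · 59, which has 3 distinct prime factors.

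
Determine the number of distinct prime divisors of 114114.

6

114114 = 2 · 57057
57057 = 3 · 19019
19019 = 7 · 2717
2717 = 11 · 247
247 = 13 · 19
114114 = 2 · 3 · 7 · 11 · 13 · 19, which has 6 distinct prime factors.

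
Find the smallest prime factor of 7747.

7747 is odd.
Digit sum 25, not divisible by 3.
Ends in 7: not divisible by 5.
7: 7747 = 7·1106 + 5
11: 7747 = 11·704 + 3
13: 7747 = 13·595 + 12
17: 7747 = 17·455 + 12
19: 7747 = 19·407 + 14
23: 7747 = 23·336 + 19
29: 7747 = 29·267 + 4
31: 7747 = 31·249 + 28
37: 7747 = 37·209 + 14
41: 7747 = 41·188 + 39
43: 7747 = 43·180 + 7
47: 7747 = 47·164 + 39
53: 7747 = 53·146 + 9
59: 7747 = 59·131 + 18
61: 7747 = 61·127

61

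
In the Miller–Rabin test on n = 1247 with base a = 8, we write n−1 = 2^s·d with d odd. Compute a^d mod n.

945

1247 − 1 = 1246 = 2^1 · 623, so d = 623.
8^1 ≡ 8 (mod 1247)
8^2 ≡ 8^2 = 64 ≡ 64 (mod 1247)
8^4 ≡ 64^2 = 4096 ≡ 355 (mod 1247)
8^8 ≡ 355^2 = 126025 ≡ 78 (mod 1247)
8^16 ≡ 78^2 = 6084 ≡ 1096 (mod 1247)
8^32 ≡ 1096^2 = 1201216 ≡ 355 (mod 1247)
8^64 ≡ 355^2 = 126025 ≡ 78 (mod 1247)
8^128 ≡ 78^2 = 6084 ≡ 1096 (mod 1247)
8^256 ≡ 1096^2 = 1201216 ≡ 355 (mod 1247)
8^512 ≡ 355^2 = 126025 ≡ 78 (mod 1247)
623 = 512 + 64 + 32 + 8 + 4 + 2 + 1 in binary powers of 2.
So 8^623 ≡ 78 · 78 · 355 · 78 · 355 · 64 · 8 ≡ 945 (mod 1247).
Squaring chain: 945; never reaches −1, so base 8 is a Miller–Rabin witness that 1247 is composite.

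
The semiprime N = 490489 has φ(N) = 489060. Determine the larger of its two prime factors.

859

φ(n) = (p−1)(q−1) = n − (p+q) + 1, so p + q = 490489 − 489060 + 1 = 1430.
p and q are the roots of t² − 1430t + 490489 = 0.
Discriminant: 1430² − 4·490489 = 2044900 − 1961956 = 82944; √82944 = 288.
q = (1430 − 288)/2 = 571, p = (1430 + 288)/2 = 859.
Check: 571 · 859 = 490489.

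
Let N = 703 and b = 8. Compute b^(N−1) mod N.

628

8^1 ≡ 8 (mod 703)
8^2 ≡ 8^2 = 64 ≡ 64 (mod 703)
8^4 ≡ 64^2 = 4096 ≡ 581 (mod 703)
8^8 ≡ 581^2 = 337561 ≡ 121 (mod 703)
8^16 ≡ 121^2 = 14641 ≡ 581 (mod 703)
8^32 ≡ 581^2 = 337561 ≡ 121 (mod 703)
8^64 ≡ 121^2 = 14641 ≡ 581 (mod 703)
8^128 ≡ 581^2 = 337561 ≡ 121 (mod 703)
8^256 ≡ 121^2 = 14641 ≡ 581 (mod 703)
8^512 ≡ 581^2 = 337561 ≡ 121 (mod 703)
702 = 512 + 128 + 32 + 16 + 8 + 4 + 2 in binary powers of 2.
So 8^702 ≡ 121 · 121 · 121 · 581 · 121 · 581 · 64 ≡ 628 (mod 703).
Since 628 ≠ 1, base 8 is a Fermat witness: 703 is composite.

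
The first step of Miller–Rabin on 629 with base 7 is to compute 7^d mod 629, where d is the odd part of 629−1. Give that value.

329

629 − 1 = 628 = 2^2 · 157, so d = 157.
7^1 ≡ 7 (mod 629)
7^2 ≡ 7^2 = 49 ≡ 49 (mod 629)
7^4 ≡ 49^2 = 2401 ≡ 514 (mod 629)
7^8 ≡ 514^2 = 264196 ≡ 16 (mod 629)
7^16 ≡ 16^2 = 256 ≡ 256 (mod 629)
7^32 ≡ 256^2 = 65536 ≡ 120 (mod 629)
7^64 ≡ 120^2 = 14400 ≡ 562 (mod 629)
7^128 ≡ 562^2 = 315844 ≡ 86 (mod 629)
157 = 128 + 16 + 8 + 4 + 1 in binary powers of 2.
So 7^157 ≡ 86 · 256 · 16 · 514 · 7 ≡ 329 (mod 629).
Squaring chain: 329 → 53; never reaches −1, so base 7 is a Miller–Rabin witness that 629 is composite.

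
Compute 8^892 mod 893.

8^1 ≡ 8 (mod 893)
8^2 ≡ 8^2 = 64 ≡ 64 (mod 893)
8^4 ≡ 64^2 = 4096 ≡ 524 (mod 893)
8^8 ≡ 524^2 = 274576 ≡ 425 (mod 893)
8^16 ≡ 425^2 = 180625 ≡ 239 (mod 893)
8^32 ≡ 239^2 = 57121 ≡ 862 (mod 893)
8^64 ≡ 862^2 = 743044 ≡ 68 (mod 893)
8^128 ≡ 68^2 = 4624 ≡ 159 (mod 893)
8^256 ≡ 159^2 = 25281 ≡ 277 (mod 893)
8^512 ≡ 277^2 = 76729 ≡ 824 (mod 893)
892 = 512 + 256 + 64 + 32 + 16 + 8 + 4 in binary powers of 2.
So 8^892 ≡ 824 · 277 · 68 · 862 · 239 · 425 · 524 ≡ 68 (mod 893).
Since 68 ≠ 1, base 8 is a Fermat witness: 893 is composite.

68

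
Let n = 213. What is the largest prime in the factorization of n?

71

213 = 3 · 71
71 is prime.
So 213 = 3 · 71; the largest prime factor is 71.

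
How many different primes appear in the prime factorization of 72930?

72930 = 2 · 36465
36465 = 3 · 12155
12155 = 5 · 2431
2431 = 11 · 221
221 = 13 · 17
72930 = 2 · 3 · 5 · 11 · 13 · 17, which has 6 distinct prime factors.

6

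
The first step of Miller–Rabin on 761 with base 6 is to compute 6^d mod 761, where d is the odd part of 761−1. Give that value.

761 − 1 = 760 = 2^3 · 95, so d = 95.
6^1 ≡ 6 (mod 761)
6^2 ≡ 6^2 = 36 ≡ 36 (mod 761)
6^4 ≡ 36^2 = 1296 ≡ 535 (mod 761)
6^8 ≡ 535^2 = 286225 ≡ 89 (mod 761)
6^16 ≡ 89^2 = 7921 ≡ 311 (mod 761)
6^32 ≡ 311^2 = 96721 ≡ 74 (mod 761)
6^64 ≡ 74^2 = 5476 ≡ 149 (mod 761)
95 = 64 + 16 + 8 + 4 + 2 + 1 in binary powers of 2.
So 6^95 ≡ 149 · 311 · 89 · 535 · 36 · 6 ≡ 62 (mod 761).
Squaring chain: 62 → 39 → 760; reaches −1, so base 6 does not prove 761 composite.

62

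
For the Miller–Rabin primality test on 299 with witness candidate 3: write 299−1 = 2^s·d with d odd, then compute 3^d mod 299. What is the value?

269

299 − 1 = 298 = 2^1 · 149, so d = 149.
3^1 ≡ 3 (mod 299)
3^2 ≡ 3^2 = 9 ≡ 9 (mod 299)
3^4 ≡ 9^2 = 81 ≡ 81 (mod 299)
3^8 ≡ 81^2 = 6561 ≡ 282 (mod 299)
3^16 ≡ 282^2 = 79524 ≡ 289 (mod 299)
3^32 ≡ 289^2 = 83521 ≡ 100 (mod 299)
3^64 ≡ 100^2 = 10000 ≡ 133 (mod 299)
3^128 ≡ 133^2 = 17689 ≡ 48 (mod 299)
149 = 128 + 16 + 4 + 1 in binary powers of 2.
So 3^149 ≡ 48 · 289 · 81 · 3 ≡ 269 (mod 299).
Squaring chain: 269; never reaches −1, so base 3 is a Miller–Rabin witness that 299 is composite.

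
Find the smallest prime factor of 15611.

67

15611 is odd.
Digit sum 14, not divisible by 3.
Ends in 1: not divisible by 5.
7: 15611 = 7·2230 + 1
11: 15611 = 11·1419 + 2
13: 15611 = 13·1200 + 11
17: 15611 = 17·918 + 5
19: 15611 = 19·821 + 12
23: 15611 = 23·678 + 17
29: 15611 = 29·538 + 9
31: 15611 = 31·503 + 18
37: 15611 = 37·421 + 34
41: 15611 = 41·380 + 31
43: 15611 = 43·363 + 2
47: 15611 = 47·332 + 7
53: 15611 = 53·294 + 29
59: 15611 = 59·264 + 35
61: 15611 = 61·255 + 56
67: 15611 = 67·233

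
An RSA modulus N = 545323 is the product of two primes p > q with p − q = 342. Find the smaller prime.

587

Since p = q + 342, we have 545323 = q(q + 342), so q² + 342q − 545323 = 0.
Discriminant: 342² + 4·545323 = 116964 + 2181292 = 2298256; √2298256 = 1516.
q = (−342 + 1516)/2 = 587, and p = q + 342 = 929.
Check: 587 · 929 = 545323.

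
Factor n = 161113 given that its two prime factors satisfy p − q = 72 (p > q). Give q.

Since p = q + 72, we have 161113 = q(q + 72), so q² + 72q − 161113 = 0.
Discriminant: 72² + 4·161113 = 5184 + 644452 = 649636; √649636 = 806.
q = (−72 + 806)/2 = 367, and p = q + 72 = 439.
Check: 367 · 439 = 161113.

367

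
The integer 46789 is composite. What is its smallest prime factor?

46789 is odd.
Digit sum 34, not divisible by 3.
Ends in 9: not divisible by 5.
7: 46789 = 7·6684 + 1
11: 46789 = 11·4253 + 6
13: 46789 = 13·3599 + 2
17: 46789 = 17·2752 + 5
19: 46789 = 19·2462 + 11
23: 46789 = 23·2034 + 7
29: 46789 = 29·1613 + 12
31: 46789 = 31·1509 + 10
37: 46789 = 37·1264 + 21
41: 46789 = 41·1141 + 8
43: 46789 = 43·1088 + 5
47: 46789 = 47·995 + 24
53: 46789 = 53·882 + 43
59: 46789 = 59·793 + 2
61: 46789 = 61·767 + 2
67: 46789 = 67·698 + 23
71: 46789 = 71·659

71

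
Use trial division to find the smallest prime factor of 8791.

59

8791 is odd.
Digit sum 25, not divisible by 3.
Ends in 1: not divisible by 5.
7: 8791 = 7·1255 + 6
11: 8791 = 11·799 + 2
13: 8791 = 13·676 + 3
17: 8791 = 17·517 + 2
19: 8791 = 19·462 + 13
23: 8791 = 23·382 + 5
29: 8791 = 29·303 + 4
31: 8791 = 31·283 + 18
37: 8791 = 37·237 + 22
41: 8791 = 41·214 + 17
43: 8791 = 43·204 + 19
47: 8791 = 47·187 + 2
53: 8791 = 53·165 + 46
59: 8791 = 59·149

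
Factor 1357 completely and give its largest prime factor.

1357 = 23 · 59
59 is prime.
So 1357 = 23 · 59; the largest prime factor is 59.

59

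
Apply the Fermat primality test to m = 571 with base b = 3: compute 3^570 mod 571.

3^1 ≡ 3 (mod 571)
3^2 ≡ 3^2 = 9 ≡ 9 (mod 571)
3^4 ≡ 9^2 = 81 ≡ 81 (mod 571)
3^8 ≡ 81^2 = 6561 ≡ 280 (mod 571)
3^16 ≡ 280^2 = 78400 ≡ 173 (mod 571)
3^32 ≡ 173^2 = 29929 ≡ 237 (mod 571)
3^64 ≡ 237^2 = 56169 ≡ 211 (mod 571)
3^128 ≡ 211^2 = 44521 ≡ 554 (mod 571)
3^256 ≡ 554^2 = 306916 ≡ 289 (mod 571)
3^512 ≡ 289^2 = 83521 ≡ 155 (mod 571)
570 = 512 + 32 + 16 + 8 + 2 in binary powers of 2.
So 3^570 ≡ 155 · 237 · 173 · 280 · 9 ≡ 1 (mod 571).
Since the result is 1, base 3 gives no evidence that 571 is composite.

1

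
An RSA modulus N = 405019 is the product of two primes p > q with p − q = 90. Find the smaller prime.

593

Since p = q + 90, we have 405019 = q(q + 90), so q² + 90q − 405019 = 0.
Discriminant: 90² + 4·405019 = 8100 + 1620076 = 1628176; √1628176 = 1276.
q = (−90 + 1276)/2 = 593, and p = q + 90 = 683.
Check: 593 · 683 = 405019.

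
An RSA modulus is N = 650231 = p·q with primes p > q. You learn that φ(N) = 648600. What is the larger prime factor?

941

φ(n) = (p−1)(q−1) = n − (p+q) + 1, so p + q = 650231 − 648600 + 1 = 1632.
p and q are the roots of t² − 1632t + 650231 = 0.
Discriminant: 1632² − 4·650231 = 2663424 − 2600924 = 62500; √62500 = 250.
q = (1632 − 250)/2 = 691, p = (1632 + 250)/2 = 941.
Check: 691 · 941 = 650231.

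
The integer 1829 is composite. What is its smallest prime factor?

1829 is odd.
Digit sum 20, not divisible by 3.
Ends in 9: not divisible by 5.
7: 1829 = 7·261 + 2
11: 1829 = 11·166 + 3
13: 1829 = 13·140 + 9
17: 1829 = 17·107 + 10
19: 1829 = 19·96 + 5
23: 1829 = 23·79 + 12
29: 1829 = 29·63 + 2
31: 1829 = 31·59

31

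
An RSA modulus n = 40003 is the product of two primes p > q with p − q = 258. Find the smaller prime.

109

Since p = q + 258, we have 40003 = q(q + 258), so q² + 258q − 40003 = 0.
Discriminant: 258² + 4·40003 = 66564 + 160012 = 226576; √226576 = 476.
q = (−258 + 476)/2 = 109, and p = q + 258 = 367.
Check: 109 · 367 = 40003.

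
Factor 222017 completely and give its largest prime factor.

222017 = 53 · 4189
4189 = 59 · 71
71 is prime.
So 222017 = 53 · 59 · 71; the largest prime factor is 71.

71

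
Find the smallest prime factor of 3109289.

3109289 is odd.
Digit sum 32, not divisible by 3.
Ends in 9: not divisible by 5.
7: 3109289 = 7·444184 + 1
11: 3109289 = 11·282662 + 7
13: 3109289 = 13·239176 + 1
17: 3109289 = 17·182899 + 6
19: 3109289 = 19·163646 + 15
23: 3109289 = 23·135186 + 11
29: 3109289 = 29·107216 + 25
31: 3109289 = 31·100299 + 20
37: 3109289 = 37·84034 + 31
41: 3109289 = 41·75836 + 13
43: 3109289 = 43·72309 + 2
47: 3109289 = 47·66155 + 4
53: 3109289 = 53·58665 + 44
59: 3109289 = 59·52699 + 48
61: 3109289 = 61·50971 + 58
67: 3109289 = 67·46407 + 20
71: 3109289 = 71·43792 + 57
73: 3109289 = 73·42593

73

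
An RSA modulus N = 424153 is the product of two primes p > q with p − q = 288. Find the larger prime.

Since p = q + 288, we have 424153 = q(q + 288), so q² + 288q − 424153 = 0.
Discriminant: 288² + 4·424153 = 82944 + 1696612 = 1779556; √1779556 = 1334.
q = (−288 + 1334)/2 = 523, and p = q + 288 = 811.
Check: 523 · 811 = 424153.

811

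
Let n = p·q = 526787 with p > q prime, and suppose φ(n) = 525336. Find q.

709

φ(n) = (p−1)(q−1) = n − (p+q) + 1, so p + q = 526787 − 525336 + 1 = 1452.
p and q are the roots of t² − 1452t + 526787 = 0.
Discriminant: 1452² − 4·526787 = 2108304 − 2107148 = 1156; √1156 = 34.
q = (1452 − 34)/2 = 709, p = (1452 + 34)/2 = 743.
Check: 709 · 743 = 526787.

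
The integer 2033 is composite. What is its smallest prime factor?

19

2033 is odd.
Digit sum 8, not divisible by 3.
Ends in 3: not divisible by 5.
7: 2033 = 7·290 + 3
11: 2033 = 11·184 + 9
13: 2033 = 13·156 + 5
17: 2033 = 17·119 + 10
19: 2033 = 19·107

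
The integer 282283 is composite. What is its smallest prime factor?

19

282283 is odd.
Digit sum 25, not divisible by 3.
Ends in 3: not divisible by 5.
7: 282283 = 7·40326 + 1
11: 282283 = 11·25662 + 1
13: 282283 = 13·21714 + 1
17: 282283 = 17·16604 + 15
19: 282283 = 19·14857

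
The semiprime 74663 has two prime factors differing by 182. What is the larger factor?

379

Since p = q + 182, we have 74663 = q(q + 182), so q² + 182q − 74663 = 0.
Discriminant: 182² + 4·74663 = 33124 + 298652 = 331776; √331776 = 576.
q = (−182 + 576)/2 = 197, and p = q + 182 = 379.
Check: 197 · 379 = 74663.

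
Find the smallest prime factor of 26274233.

73

26274233 is odd.
Digit sum 29, not divisible by 3.
Ends in 3: not divisible by 5.
7: 26274233 = 7·3753461 + 6
11: 26274233 = 11·2388566 + 7
13: 26274233 = 13·2021094 + 11
17: 26274233 = 17·1545543 + 2
19: 26274233 = 19·1382854 + 7
23: 26274233 = 23·1142357 + 22
29: 26274233 = 29·906008 + 1
31: 26274233 = 31·847555 + 28
37: 26274233 = 37·710114 + 15
41: 26274233 = 41·640834 + 39
43: 26274233 = 43·611028 + 29
47: 26274233 = 47·559026 + 11
53: 26274233 = 53·495740 + 13
59: 26274233 = 59·445325 + 58
61: 26274233 = 61·430725 + 8
67: 26274233 = 67·392152 + 49
71: 26274233 = 71·370059 + 44
73: 26274233 = 73·359921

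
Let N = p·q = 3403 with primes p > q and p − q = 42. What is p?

83

Since p = q + 42, we have 3403 = q(q + 42), so q² + 42q − 3403 = 0.
Discriminant: 42² + 4·3403 = 1764 + 13612 = 15376; √15376 = 124.
q = (−42 + 124)/2 = 41, and p = q + 42 = 83.
Check: 41 · 83 = 3403.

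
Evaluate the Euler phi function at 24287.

Factor: 24287 = 149 · 163.
φ(24287) = (149−1) · (163−1) = 148 · 162 = 23976.

23976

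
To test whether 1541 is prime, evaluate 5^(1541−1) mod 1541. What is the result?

1

5^1 ≡ 5 (mod 1541)
5^2 ≡ 5^2 = 25 ≡ 25 (mod 1541)
5^4 ≡ 25^2 = 625 ≡ 625 (mod 1541)
5^8 ≡ 625^2 = 390625 ≡ 752 (mod 1541)
5^16 ≡ 752^2 = 565504 ≡ 1498 (mod 1541)
5^32 ≡ 1498^2 = 2244004 ≡ 308 (mod 1541)
5^64 ≡ 308^2 = 94864 ≡ 863 (mod 1541)
5^128 ≡ 863^2 = 744769 ≡ 466 (mod 1541)
5^256 ≡ 466^2 = 217156 ≡ 1416 (mod 1541)
5^512 ≡ 1416^2 = 2005056 ≡ 215 (mod 1541)
5^1024 ≡ 215^2 = 46225 ≡ 1536 (mod 1541)
1540 = 1024 + 512 + 4 in binary powers of 2.
So 5^1540 ≡ 1536 · 215 · 625 ≡ 1 (mod 1541).
Since the result is 1, base 5 gives no evidence that 1541 is composite.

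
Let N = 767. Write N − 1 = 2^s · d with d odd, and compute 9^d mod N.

767 − 1 = 766 = 2^1 · 383, so d = 383.
9^1 ≡ 9 (mod 767)
9^2 ≡ 9^2 = 81 ≡ 81 (mod 767)
9^4 ≡ 81^2 = 6561 ≡ 425 (mod 767)
9^8 ≡ 425^2 = 180625 ≡ 380 (mod 767)
9^16 ≡ 380^2 = 144400 ≡ 204 (mod 767)
9^32 ≡ 204^2 = 41616 ≡ 198 (mod 767)
9^64 ≡ 198^2 = 39204 ≡ 87 (mod 767)
9^128 ≡ 87^2 = 7569 ≡ 666 (mod 767)
9^256 ≡ 666^2 = 443556 ≡ 230 (mod 767)
383 = 256 + 64 + 32 + 16 + 8 + 4 + 2 + 1 in binary powers of 2.
So 9^383 ≡ 230 · 87 · 198 · 204 · 380 · 425 · 81 · 9 ≡ 146 (mod 767).
Squaring chain: 146; never reaches −1, so base 9 is a Miller–Rabin witness that 767 is composite.

146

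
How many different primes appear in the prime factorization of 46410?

46410 = 2 · 23205
23205 = 3 · 7735
7735 = 5 · 1547
1547 = 7 · 221
221 = 13 · 17
46410 = 2 · 3 · 5 · 7 · 13 · 17, which has 6 distinct prime factors.

6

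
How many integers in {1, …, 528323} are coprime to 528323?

Factor: 528323 = 37 · 109 · 131.
φ(528323) = (37−1) · (109−1) · (131−1) = 36 · 108 · 130 = 505440.

505440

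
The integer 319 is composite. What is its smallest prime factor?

11

319 is odd.
Digit sum 13, not divisible by 3.
Ends in 9: not divisible by 5.
7: 319 = 7·45 + 4
11: 319 = 11·29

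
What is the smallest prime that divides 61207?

61207 is odd.
Digit sum 16, not divisible by 3.
Ends in 7: not divisible by 5.
7: 61207 = 7·8743 + 6
11: 61207 = 11·5564 + 3
13: 61207 = 13·4708 + 3
17: 61207 = 17·3600 + 7
19: 61207 = 19·3221 + 8
23: 61207 = 23·2661 + 4
29: 61207 = 29·2110 + 17
31: 61207 = 31·1974 + 13
37: 61207 = 37·1654 + 9
41: 61207 = 41·1492 + 35
43: 61207 = 43·1423 + 18
47: 61207 = 47·1302 + 13
53: 61207 = 53·1154 + 45
59: 61207 = 59·1037 + 24
61: 61207 = 61·1003 + 24
67: 61207 = 67·913 + 36
71: 61207 = 71·862 + 5
73: 61207 = 73·838 + 33
79: 61207 = 79·774 + 61
83: 61207 = 83·737 + 36
89: 61207 = 89·687 + 64
97: 61207 = 97·631

97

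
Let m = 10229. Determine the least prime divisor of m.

10229 is odd.
Digit sum 14, not divisible by 3.
Ends in 9: not divisible by 5.
7: 10229 = 7·1461 + 2
11: 10229 = 11·929 + 10
13: 10229 = 13·786 + 11
17: 10229 = 17·601 + 12
19: 10229 = 19·538 + 7
23: 10229 = 23·444 + 17
29: 10229 = 29·352 + 21
31: 10229 = 31·329 + 30
37: 10229 = 37·276 + 17
41: 10229 = 41·249 + 20
43: 10229 = 43·237 + 38
47: 10229 = 47·217 + 30
53: 10229 = 53·193

53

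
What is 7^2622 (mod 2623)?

1979

7^1 ≡ 7 (mod 2623)
7^2 ≡ 7^2 = 49 ≡ 49 (mod 2623)
7^4 ≡ 49^2 = 2401 ≡ 2401 (mod 2623)
7^8 ≡ 2401^2 = 5764801 ≡ 2070 (mod 2623)
7^16 ≡ 2070^2 = 4284900 ≡ 1541 (mod 2623)
7^32 ≡ 1541^2 = 2374681 ≡ 866 (mod 2623)
7^64 ≡ 866^2 = 749956 ≡ 2401 (mod 2623)
7^128 ≡ 2401^2 = 5764801 ≡ 2070 (mod 2623)
7^256 ≡ 2070^2 = 4284900 ≡ 1541 (mod 2623)
7^512 ≡ 1541^2 = 2374681 ≡ 866 (mod 2623)
7^1024 ≡ 866^2 = 749956 ≡ 2401 (mod 2623)
7^2048 ≡ 2401^2 = 5764801 ≡ 2070 (mod 2623)
2622 = 2048 + 512 + 32 + 16 + 8 + 4 + 2 in binary powers of 2.
So 7^2622 ≡ 2070 · 866 · 866 · 1541 · 2070 · 2401 · 49 ≡ 1979 (mod 2623).
Since 1979 ≠ 1, base 7 is a Fermat witness: 2623 is composite.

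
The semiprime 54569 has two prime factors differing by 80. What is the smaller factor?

Since p = q + 80, we have 54569 = q(q + 80), so q² + 80q − 54569 = 0.
Discriminant: 80² + 4·54569 = 6400 + 218276 = 224676; √224676 = 474.
q = (−80 + 474)/2 = 197, and p = q + 80 = 277.
Check: 197 · 277 = 54569.

197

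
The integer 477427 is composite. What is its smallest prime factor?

29

477427 is odd.
Digit sum 31, not divisible by 3.
Ends in 7: not divisible by 5.
7: 477427 = 7·68203 + 6
11: 477427 = 11·43402 + 5
13: 477427 = 13·36725 + 2
17: 477427 = 17·28083 + 16
19: 477427 = 19·25127 + 14
23: 477427 = 23·20757 + 16
29: 477427 = 29·16463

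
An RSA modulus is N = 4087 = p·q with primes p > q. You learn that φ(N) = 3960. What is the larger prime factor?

φ(n) = (p−1)(q−1) = n − (p+q) + 1, so p + q = 4087 − 3960 + 1 = 128.
p and q are the roots of t² − 128t + 4087 = 0.
Discriminant: 128² − 4·4087 = 16384 − 16348 = 36; √36 = 6.
q = (128 − 6)/2 = 61, p = (128 + 6)/2 = 67.
Check: 61 · 67 = 4087.

67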